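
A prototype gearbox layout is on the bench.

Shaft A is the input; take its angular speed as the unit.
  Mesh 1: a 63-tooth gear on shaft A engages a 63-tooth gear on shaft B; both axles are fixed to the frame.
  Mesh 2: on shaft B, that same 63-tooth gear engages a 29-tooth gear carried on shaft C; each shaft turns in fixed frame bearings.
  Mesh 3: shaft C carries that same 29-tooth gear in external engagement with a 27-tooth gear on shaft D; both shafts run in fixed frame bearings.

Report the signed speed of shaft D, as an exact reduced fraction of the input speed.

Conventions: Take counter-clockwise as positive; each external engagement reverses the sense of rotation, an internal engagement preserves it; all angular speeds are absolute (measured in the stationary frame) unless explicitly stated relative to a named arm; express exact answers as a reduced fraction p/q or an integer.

3-mesh fixed-axis compound train (all bearings frame-fixed)
mesh 1 [63T→63T]: |ω|/ω_in = 1×63/63 = 1, sense flips to −
mesh 2 [63T→29T]: |ω|/ω_in = 1×63/29 = 63/29, sense flips to +
mesh 3 [29T→27T]: |ω|/ω_in = (63/29)×29/27 = 7/3, sense flips to −
signed output speed (× input speed) = -7/3

-7/3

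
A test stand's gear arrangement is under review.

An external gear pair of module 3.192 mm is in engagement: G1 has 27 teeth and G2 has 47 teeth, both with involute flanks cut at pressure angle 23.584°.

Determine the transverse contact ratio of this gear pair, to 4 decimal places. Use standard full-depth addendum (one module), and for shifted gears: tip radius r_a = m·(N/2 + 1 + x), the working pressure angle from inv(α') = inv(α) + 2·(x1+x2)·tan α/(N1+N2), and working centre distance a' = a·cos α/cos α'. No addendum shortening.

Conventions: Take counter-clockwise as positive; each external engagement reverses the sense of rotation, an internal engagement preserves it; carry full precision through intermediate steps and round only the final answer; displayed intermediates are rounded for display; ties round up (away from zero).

1.5410

recognized (one external pair, fixed centres): single-mesh tooth geometry, m = 3.192, N1 = 27, N2 = 47
base radii: r_b1 = 39.492719, r_b2 = 68.746585
tip radii: r_a1 = 46.284000, r_a2 = 78.204000
no profile shift: α' = α, a' = a
action lengths: √(r_a1²−r_b1²) = 24.135737, √(r_a2²−r_b2²) = 37.279656
base pitch p_b = π·m·cos α = 9.190373
CR = (24.135737 + 37.279656 − 118.104000·sin 23.58400°)/9.190373 = 1.541047
contact ratio ≈ 1.5410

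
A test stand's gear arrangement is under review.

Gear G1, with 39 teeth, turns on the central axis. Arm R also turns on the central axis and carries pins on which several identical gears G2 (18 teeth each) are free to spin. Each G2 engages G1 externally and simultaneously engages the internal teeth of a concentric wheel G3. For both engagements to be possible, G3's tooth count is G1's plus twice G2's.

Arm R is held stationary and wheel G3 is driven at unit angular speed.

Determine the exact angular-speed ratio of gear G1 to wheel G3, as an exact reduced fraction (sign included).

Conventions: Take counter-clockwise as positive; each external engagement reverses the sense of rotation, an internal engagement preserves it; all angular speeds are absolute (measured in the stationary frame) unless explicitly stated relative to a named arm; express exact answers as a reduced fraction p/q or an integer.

topology: planetary set — G1 39T / G2 18T / G3 75T, arm = carrier (Willis)
ring teeth: 39 + 2·18 = 75
39(ω_sun−ω_arm) = −75(ω_ring−ω_arm),  ω_arm = 0, ω_ring = 1
ω_sun = 0 − (75/39)(1−0) = -25/13
ω_out/ω_in = -25/13

-25/13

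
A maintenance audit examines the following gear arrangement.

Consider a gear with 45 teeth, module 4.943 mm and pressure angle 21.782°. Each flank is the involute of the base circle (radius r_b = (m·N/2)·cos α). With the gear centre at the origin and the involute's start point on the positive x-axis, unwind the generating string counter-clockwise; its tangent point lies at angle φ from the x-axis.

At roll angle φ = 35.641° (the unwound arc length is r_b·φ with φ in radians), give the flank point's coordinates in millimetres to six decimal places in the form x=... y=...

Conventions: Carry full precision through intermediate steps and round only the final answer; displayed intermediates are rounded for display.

x=121.366511 y=7.970113

recognized (one wheel, involute flank): single-mesh tooth geometry, m = 4.943, N = 45
pitch radius r_p = m·N/2 = 4.943·45/2 = 111.217500
base radius r_b = r_p·cos α = 111.217500·cos 21.782° = 103.276843
roll angle φ = 35.641° = 0.62205280 rad
x = r_b·(cos φ + φ·sin φ) = 121.366511
y = r_b·(sin φ − φ·cos φ) = 7.970113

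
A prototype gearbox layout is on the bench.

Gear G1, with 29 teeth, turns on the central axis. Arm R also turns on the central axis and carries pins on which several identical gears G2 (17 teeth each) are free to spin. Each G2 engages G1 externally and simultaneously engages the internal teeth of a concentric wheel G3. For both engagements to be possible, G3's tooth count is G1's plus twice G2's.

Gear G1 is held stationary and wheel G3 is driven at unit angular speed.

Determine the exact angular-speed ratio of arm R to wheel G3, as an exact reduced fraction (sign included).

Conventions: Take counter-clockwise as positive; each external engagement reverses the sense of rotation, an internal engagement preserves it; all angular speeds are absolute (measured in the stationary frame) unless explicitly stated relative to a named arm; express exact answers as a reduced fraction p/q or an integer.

63/92

recognized (axles ride arm R): planetary set, 29/17/63 teeth
ring teeth: 29 + 2·17 = 63
29(ω_sun−ω_arm) = −63(ω_ring−ω_arm),  ω_sun = 0, ω_ring = 1
29(0−ω_arm) = −63(1−ω_arm)  ⇒  92·ω_arm = 63  ⇒  ω_arm = 63/92
ω_out/ω_in = 63/92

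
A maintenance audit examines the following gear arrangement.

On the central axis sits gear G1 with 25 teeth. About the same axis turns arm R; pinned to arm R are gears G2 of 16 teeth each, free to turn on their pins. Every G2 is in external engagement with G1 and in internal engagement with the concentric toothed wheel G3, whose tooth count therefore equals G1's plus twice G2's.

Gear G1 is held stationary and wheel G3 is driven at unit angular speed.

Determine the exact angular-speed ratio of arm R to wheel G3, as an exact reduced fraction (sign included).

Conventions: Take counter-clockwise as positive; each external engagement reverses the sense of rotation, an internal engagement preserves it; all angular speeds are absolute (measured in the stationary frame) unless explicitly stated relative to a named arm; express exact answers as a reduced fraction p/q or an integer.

57/82

planetary set (25T centre, 16T on arm, 57T internal) — Willis relation
ring teeth: 25 + 2·16 = 57
25(ω_sun−ω_arm) = −57(ω_ring−ω_arm),  ω_sun = 0, ω_ring = 1
25(0−ω_arm) = −57(1−ω_arm)  ⇒  82·ω_arm = 57  ⇒  ω_arm = 57/82
ω_out/ω_in = 57/82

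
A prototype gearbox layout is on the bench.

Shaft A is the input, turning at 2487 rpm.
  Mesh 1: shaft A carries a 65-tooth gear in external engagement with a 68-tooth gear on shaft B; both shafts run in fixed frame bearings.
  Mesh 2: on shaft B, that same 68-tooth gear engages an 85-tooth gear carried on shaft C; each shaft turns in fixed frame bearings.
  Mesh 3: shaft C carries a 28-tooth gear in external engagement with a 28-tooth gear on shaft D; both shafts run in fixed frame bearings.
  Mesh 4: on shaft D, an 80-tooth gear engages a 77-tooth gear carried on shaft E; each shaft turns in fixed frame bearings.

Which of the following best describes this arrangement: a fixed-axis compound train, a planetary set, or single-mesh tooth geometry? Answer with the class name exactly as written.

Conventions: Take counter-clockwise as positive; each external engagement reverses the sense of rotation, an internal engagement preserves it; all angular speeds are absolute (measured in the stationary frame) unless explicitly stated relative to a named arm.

fixed-axis compound train

recognized (5 fixed axles, 4 meshes): fixed-axis compound train
classification: fixed-axis compound train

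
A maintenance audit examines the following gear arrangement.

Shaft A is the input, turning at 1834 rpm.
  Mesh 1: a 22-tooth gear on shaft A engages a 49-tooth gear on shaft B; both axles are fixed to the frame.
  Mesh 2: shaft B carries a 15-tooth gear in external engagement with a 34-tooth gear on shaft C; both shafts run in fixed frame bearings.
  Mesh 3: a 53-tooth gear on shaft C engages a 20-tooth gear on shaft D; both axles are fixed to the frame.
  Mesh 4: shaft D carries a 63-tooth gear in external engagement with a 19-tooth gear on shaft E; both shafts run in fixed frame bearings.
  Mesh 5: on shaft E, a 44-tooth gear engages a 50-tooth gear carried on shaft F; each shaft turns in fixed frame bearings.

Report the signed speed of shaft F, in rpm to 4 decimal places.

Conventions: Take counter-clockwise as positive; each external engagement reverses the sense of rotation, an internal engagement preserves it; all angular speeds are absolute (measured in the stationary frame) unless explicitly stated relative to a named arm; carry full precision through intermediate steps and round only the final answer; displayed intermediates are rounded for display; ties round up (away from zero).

5-mesh fixed-axis compound train (all bearings frame-fixed)
mesh 1 [22T→49T]: ω = 1834.0000×22/49 = 823.4286 rpm, sense flips to −
mesh 2 [15T→34T]: ω = 823.4286×15/34 = 363.2773 rpm, sense flips to +
mesh 3 [53T→20T]: ω = 363.2773×53/20 = 962.6849 rpm, sense flips to −
mesh 4 [63T→19T]: ω = 962.6849×63/19 = 3192.0604 rpm, sense flips to +
mesh 5 [44T→50T]: ω = 3192.0604×44/50 = 2809.0131 rpm, sense flips to −
signed output speed = -2809.0131 rpm

-2809.0131 rpm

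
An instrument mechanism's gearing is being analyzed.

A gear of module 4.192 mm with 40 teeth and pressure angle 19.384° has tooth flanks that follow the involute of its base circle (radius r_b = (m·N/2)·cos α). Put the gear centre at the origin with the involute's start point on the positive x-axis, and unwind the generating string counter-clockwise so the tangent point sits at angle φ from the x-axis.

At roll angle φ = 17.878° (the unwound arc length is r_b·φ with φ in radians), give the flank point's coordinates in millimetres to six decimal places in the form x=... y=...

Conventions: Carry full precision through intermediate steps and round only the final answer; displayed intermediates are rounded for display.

recognized (one wheel, involute flank): single-mesh tooth geometry, m = 4.192, N = 40
pitch radius r_p = m·N/2 = 4.192·40/2 = 83.840000
base radius r_b = r_p·cos α = 83.840000·cos 19.384° = 79.087561
roll angle φ = 17.878° = 0.31202996 rad
x = r_b·(cos φ + φ·sin φ) = 82.844442
y = r_b·(sin φ − φ·cos φ) = 0.793125

x=82.844442 y=0.793125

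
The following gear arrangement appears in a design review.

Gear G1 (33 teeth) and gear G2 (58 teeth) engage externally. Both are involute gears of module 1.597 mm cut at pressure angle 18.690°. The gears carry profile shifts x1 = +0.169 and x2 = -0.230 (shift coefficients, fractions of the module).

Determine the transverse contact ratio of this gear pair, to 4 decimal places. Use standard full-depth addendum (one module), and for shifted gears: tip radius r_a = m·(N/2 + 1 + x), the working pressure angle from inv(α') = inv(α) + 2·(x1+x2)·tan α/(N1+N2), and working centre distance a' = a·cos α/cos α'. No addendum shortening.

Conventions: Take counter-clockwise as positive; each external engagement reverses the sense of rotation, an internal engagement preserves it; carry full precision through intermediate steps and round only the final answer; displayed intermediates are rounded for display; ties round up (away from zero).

recognized (one external pair, fixed centres): single-mesh tooth geometry, m = 1.597, N1 = 33, N2 = 58
base radii: r_b1 = 24.960939, r_b2 = 43.870740
tip radii: r_a1 = 28.217393, r_a2 = 47.542690
inv(α') = inv(18.690°) + 2·(+0.169-0.230)·tan α/(33+58) = 0.01163124  ⇒  α' = 18.45990°
a' = a·cos α / cos α' = 72.6635·cos 18.690°/cos 18.45990° = 72.565502
action lengths: √(r_a1²−r_b1²) = 13.159514, √(r_a2²−r_b2²) = 18.321176
base pitch p_b = π·m·cos α = 4.752552
CR = (13.159514 + 18.321176 − 72.565502·sin 18.45990°)/4.752552 = 1.789246
contact ratio ≈ 1.7892

1.7892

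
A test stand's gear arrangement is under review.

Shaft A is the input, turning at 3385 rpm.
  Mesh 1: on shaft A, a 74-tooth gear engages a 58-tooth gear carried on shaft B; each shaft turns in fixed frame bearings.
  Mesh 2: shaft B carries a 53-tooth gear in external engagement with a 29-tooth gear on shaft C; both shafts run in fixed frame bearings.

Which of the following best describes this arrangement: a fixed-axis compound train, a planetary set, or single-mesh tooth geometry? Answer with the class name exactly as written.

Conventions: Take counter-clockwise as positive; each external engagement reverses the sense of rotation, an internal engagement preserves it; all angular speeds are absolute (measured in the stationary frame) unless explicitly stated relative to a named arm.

fixed-axis compound train

class = fixed-axis compound train [2 meshes; 2 ratios multiply, 2 sense flips]
classification: fixed-axis compound train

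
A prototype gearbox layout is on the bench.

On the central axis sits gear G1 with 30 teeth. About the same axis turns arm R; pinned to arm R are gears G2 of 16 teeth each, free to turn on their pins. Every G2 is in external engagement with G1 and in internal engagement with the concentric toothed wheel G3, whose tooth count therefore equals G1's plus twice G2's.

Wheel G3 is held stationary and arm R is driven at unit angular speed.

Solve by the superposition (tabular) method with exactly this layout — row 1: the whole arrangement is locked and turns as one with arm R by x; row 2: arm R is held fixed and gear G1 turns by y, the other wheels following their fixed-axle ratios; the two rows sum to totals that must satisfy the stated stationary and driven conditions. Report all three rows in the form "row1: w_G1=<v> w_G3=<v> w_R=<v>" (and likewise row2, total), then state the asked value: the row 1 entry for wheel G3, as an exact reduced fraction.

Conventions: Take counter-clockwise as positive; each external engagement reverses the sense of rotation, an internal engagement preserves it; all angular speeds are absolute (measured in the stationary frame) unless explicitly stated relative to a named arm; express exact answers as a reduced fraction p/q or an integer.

row1: w_G1=1 w_G3=1 w_R=1
row2: w_G1=31/15 w_G3=-1 w_R=0
total: w_G1=46/15 w_G3=0 w_R=1
asked value: 1

class = planetary set [G3 = 30+2·16 = 62; Willis about the carrier]
row 1 (train locked, turned with arm): all members turn x
row 2: sun turns y, ring = −(30/62)·y, arm 0
boundary: total ω_ring = x − (30/62)·y = 0 and total ω_arm = x = 1  ⇒  y = 31/15, x = 1
row 2 ring = −(30/62)·31/15 = -1
totals (row 1 + row 2): sun 1 + 31/15 = 46/15, ring 1 + (-1) = 0, arm 1 + 0 = 1
asked cell (row1, ring) = 1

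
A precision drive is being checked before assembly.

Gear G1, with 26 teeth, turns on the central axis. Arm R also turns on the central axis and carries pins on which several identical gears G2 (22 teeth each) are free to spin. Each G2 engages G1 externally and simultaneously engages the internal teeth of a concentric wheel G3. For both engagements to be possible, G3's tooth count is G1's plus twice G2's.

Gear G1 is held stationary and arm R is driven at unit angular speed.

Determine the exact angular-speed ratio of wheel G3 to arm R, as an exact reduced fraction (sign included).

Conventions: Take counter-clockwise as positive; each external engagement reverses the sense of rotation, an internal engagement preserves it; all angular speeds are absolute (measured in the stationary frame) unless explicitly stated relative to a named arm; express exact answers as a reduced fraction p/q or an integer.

48/35

planetary set (26T centre, 22T on arm, 70T internal) — Willis relation
ring teeth: 26 + 2·22 = 70
26(ω_sun−ω_arm) = −70(ω_ring−ω_arm),  ω_sun = 0, ω_arm = 1
ω_ring = 1 − (26/70)(0−1) = 48/35
ω_out/ω_in = 48/35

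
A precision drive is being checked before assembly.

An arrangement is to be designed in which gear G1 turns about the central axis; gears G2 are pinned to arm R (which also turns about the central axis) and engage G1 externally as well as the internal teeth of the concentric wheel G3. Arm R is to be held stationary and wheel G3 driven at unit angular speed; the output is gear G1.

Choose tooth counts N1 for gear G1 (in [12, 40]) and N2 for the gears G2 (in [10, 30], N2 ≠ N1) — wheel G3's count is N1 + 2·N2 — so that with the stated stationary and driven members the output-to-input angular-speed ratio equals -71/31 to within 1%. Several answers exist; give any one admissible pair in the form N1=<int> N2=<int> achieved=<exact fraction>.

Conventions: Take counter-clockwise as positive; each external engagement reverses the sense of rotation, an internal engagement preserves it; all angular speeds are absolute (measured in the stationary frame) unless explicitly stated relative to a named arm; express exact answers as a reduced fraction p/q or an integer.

topology: planetary set — design target -71/31, arm = carrier (Willis)
Willis with ω_arm = 0: ω_sun/ω_ring = −N3/N1; set equal to -71/31  ⇒  N3/N1 = −(-71/31) = 71/31
N3 = N1 + 2·N2  ⇒  N2/N1 = (N3/N1 − 1)/2 = (71/31 − 1)/2 = 20/31
smallest multiple with N1 ≥ 12 and N2 ≥ 10: k = 1  ⇒  N1 = 1·31 = 31, N2 = 1·20 = 20 (N1 ≤ 40, N2 ≤ 30, N2 ≠ N1 ✓), N3 = 31 + 2·20 = 71
check: −N3/N1 with N1 = 31, N3 = 71 gives -71/31; |achieved − target| = 0 ≤ 71/3100 ✓

N1=31 N2=20 achieved=-71/31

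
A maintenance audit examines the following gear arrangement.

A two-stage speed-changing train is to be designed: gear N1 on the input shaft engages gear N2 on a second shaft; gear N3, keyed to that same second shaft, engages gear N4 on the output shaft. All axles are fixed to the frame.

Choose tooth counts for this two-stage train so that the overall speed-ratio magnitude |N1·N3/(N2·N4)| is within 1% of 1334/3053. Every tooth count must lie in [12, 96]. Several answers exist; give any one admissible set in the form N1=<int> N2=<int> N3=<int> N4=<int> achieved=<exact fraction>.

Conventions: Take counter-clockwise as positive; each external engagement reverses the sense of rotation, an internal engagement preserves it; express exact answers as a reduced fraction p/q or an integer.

2-stage fixed-axis compound train for ratio 1334/3053
target = 1334/3053 in lowest terms: an exact hit needs N1·N3 = k·1334 and N2·N4 = k·3053 for one integer k, every count in [12, 96]; additionally prefer no 1:1 stage (N1 ≠ N2, N3 ≠ N4)
k = 1: N1·N3 = 1334 = 23·58, N2·N4 = 3053 = 43·71
achieved = 23·58/(43·71) = 1334/3053; |achieved − target| = 0 ≤ 667/152650 ✓

N1=23 N2=43 N3=58 N4=71 achieved=1334/3053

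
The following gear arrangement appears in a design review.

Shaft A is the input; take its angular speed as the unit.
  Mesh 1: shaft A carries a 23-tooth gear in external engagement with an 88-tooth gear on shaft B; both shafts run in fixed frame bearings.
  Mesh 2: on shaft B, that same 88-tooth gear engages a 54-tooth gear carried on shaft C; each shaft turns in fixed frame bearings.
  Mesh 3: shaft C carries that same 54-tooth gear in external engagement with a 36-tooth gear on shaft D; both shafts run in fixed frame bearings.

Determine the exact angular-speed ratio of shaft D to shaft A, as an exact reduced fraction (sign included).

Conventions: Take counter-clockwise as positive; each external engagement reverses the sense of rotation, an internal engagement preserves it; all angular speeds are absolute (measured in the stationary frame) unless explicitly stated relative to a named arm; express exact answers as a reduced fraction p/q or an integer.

-23/36

class = fixed-axis compound train [3 meshes; 3 ratios multiply, 3 sense flips]
mesh 1 [23T→88T]: running ratio 23/88, sense −
mesh 2 [88T→54T]: running ratio 23/54, sense +
mesh 3 [54T→36T]: running ratio 23/36, sense −
ω_out/ω_in = -23/36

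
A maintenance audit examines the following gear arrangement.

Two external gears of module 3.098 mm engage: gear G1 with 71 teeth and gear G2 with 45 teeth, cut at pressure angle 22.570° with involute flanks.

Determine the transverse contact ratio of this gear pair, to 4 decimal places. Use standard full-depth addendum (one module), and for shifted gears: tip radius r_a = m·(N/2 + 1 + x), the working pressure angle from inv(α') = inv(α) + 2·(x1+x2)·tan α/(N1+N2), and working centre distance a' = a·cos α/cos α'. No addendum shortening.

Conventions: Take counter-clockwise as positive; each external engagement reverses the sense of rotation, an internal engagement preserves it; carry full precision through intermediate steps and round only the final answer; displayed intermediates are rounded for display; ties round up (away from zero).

class = single-mesh tooth geometry [involute pair 71T × 45T, m = 3.098]
base radii: r_b1 = 101.555852, r_b2 = 64.366385
tip radii: r_a1 = 113.077000, r_a2 = 72.803000
no profile shift: α' = α, a' = a
action lengths: √(r_a1²−r_b1²) = 49.727425, √(r_a2²−r_b2²) = 34.018308
base pitch p_b = π·m·cos α = 8.987243
CR = (49.727425 + 34.018308 − 179.684000·sin 22.57000°)/8.987243 = 1.644651
contact ratio ≈ 1.6447

1.6447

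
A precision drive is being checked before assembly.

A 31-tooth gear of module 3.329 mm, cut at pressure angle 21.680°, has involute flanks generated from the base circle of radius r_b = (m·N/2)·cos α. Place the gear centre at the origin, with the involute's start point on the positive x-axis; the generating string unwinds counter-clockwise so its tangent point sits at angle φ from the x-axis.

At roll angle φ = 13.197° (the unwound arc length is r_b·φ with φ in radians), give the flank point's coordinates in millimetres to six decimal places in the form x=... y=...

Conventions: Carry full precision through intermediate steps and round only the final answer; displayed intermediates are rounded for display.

x=49.204530 y=0.194274

class = single-mesh tooth geometry [base-circle involute, m = 3.329, 31T]
pitch radius r_p = m·N/2 = 3.329·31/2 = 51.599500
base radius r_b = r_p·cos α = 51.599500·cos 21.680° = 47.949433
roll angle φ = 13.197° = 0.23033110 rad
x = r_b·(cos φ + φ·sin φ) = 49.204530
y = r_b·(sin φ − φ·cos φ) = 0.194274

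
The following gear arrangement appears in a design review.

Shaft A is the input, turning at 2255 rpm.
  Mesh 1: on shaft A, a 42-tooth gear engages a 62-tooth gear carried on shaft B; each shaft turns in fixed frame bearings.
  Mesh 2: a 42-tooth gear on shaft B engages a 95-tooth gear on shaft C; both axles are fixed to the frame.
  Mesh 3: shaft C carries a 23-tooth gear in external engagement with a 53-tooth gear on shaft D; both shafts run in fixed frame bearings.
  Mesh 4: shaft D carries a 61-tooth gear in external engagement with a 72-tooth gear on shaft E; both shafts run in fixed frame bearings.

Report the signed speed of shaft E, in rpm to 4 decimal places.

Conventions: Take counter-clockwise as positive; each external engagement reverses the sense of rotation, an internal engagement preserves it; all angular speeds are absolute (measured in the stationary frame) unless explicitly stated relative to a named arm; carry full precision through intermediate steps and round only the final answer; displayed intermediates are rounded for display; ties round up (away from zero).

class = fixed-axis compound train [4 meshes; 4 ratios multiply, 4 sense flips]
mesh 1 [42T→62T]: ω = 2255.0000×42/62 = 1527.5806 rpm, sense flips to −
mesh 2 [42T→95T]: ω = 1527.5806×42/95 = 675.3514 rpm, sense flips to +
mesh 3 [23T→53T]: ω = 675.3514×23/53 = 293.0770 rpm, sense flips to −
mesh 4 [61T→72T]: ω = 293.0770×61/72 = 248.3014 rpm, sense flips to +
signed output speed = +248.3014 rpm

+248.3014 rpm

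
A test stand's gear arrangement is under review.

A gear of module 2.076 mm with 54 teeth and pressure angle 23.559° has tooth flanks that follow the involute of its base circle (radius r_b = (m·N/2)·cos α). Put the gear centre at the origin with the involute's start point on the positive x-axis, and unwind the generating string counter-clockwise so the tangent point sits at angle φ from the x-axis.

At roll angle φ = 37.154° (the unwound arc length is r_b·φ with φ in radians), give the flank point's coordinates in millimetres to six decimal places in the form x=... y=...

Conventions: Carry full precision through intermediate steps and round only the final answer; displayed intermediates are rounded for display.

single-mesh involute tooth geometry (54T wheel at module 2.076)
pitch radius r_p = m·N/2 = 2.076·54/2 = 56.052000
base radius r_b = r_p·cos α = 56.052000·cos 23.559° = 51.380009
roll angle φ = 37.154° = 0.64845963 rad
x = r_b·(cos φ + φ·sin φ) = 61.073277
y = r_b·(sin φ − φ·cos φ) = 4.476603

x=61.073277 y=4.476603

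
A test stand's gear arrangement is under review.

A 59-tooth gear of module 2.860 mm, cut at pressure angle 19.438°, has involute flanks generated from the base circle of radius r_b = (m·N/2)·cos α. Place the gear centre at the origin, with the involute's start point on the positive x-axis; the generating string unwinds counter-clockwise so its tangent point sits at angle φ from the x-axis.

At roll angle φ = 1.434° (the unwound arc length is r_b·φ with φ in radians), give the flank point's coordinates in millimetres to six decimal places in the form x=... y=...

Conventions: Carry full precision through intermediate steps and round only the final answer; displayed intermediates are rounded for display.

class = single-mesh tooth geometry [base-circle involute, m = 2.860, 59T]
pitch radius r_p = m·N/2 = 2.860·59/2 = 84.370000
base radius r_b = r_p·cos α = 84.370000·cos 19.438° = 79.561092
roll angle φ = 1.434° = 0.02502802 rad
x = r_b·(cos φ + φ·sin φ) = 79.586006
y = r_b·(sin φ − φ·cos φ) = 0.000416

x=79.586006 y=0.000416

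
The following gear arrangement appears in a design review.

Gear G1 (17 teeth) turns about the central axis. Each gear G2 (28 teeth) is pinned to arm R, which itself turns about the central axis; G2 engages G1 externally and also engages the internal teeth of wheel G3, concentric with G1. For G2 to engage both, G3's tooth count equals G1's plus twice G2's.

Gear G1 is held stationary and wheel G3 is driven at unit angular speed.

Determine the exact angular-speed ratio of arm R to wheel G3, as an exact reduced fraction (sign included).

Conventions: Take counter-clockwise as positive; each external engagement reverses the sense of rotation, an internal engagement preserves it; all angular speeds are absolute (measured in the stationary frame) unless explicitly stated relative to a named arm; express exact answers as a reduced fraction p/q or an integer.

topology: planetary set — G1 17T / G2 28T / G3 73T, arm = carrier (Willis)
ring teeth: 17 + 2·28 = 73
17(ω_sun−ω_arm) = −73(ω_ring−ω_arm),  ω_sun = 0, ω_ring = 1
17(0−ω_arm) = −73(1−ω_arm)  ⇒  90·ω_arm = 73  ⇒  ω_arm = 73/90
ω_out/ω_in = 73/90

73/90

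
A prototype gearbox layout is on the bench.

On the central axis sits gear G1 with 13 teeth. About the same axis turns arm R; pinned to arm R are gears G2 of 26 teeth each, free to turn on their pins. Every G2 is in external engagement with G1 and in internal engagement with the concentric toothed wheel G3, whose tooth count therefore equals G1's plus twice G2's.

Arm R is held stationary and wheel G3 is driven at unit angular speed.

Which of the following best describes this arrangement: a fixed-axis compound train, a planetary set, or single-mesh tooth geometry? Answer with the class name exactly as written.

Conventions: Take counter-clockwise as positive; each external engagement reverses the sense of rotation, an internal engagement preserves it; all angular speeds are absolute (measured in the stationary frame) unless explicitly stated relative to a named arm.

recognized (axles ride arm R): planetary set, 13/26/65 teeth
classification: planetary set

planetary set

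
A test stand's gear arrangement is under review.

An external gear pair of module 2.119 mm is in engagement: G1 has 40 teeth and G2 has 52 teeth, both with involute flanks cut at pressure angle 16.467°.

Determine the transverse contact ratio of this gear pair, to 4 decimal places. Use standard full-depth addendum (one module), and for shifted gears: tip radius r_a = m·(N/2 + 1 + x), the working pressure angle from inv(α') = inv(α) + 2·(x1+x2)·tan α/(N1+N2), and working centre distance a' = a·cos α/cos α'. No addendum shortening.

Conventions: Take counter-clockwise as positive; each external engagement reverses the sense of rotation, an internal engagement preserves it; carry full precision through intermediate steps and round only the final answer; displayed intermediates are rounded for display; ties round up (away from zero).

1.9492

single-mesh involute tooth geometry (40T engaging 52T at module 2.119)
base radii: r_b1 = 40.641706, r_b2 = 52.834218
tip radii: r_a1 = 44.499000, r_a2 = 57.213000
no profile shift: α' = α, a' = a
action lengths: √(r_a1²−r_b1²) = 18.122161, √(r_a2²−r_b2²) = 21.951601
base pitch p_b = π·m·cos α = 6.383984
CR = (18.122161 + 21.951601 − 97.474000·sin 16.46700°)/6.383984 = 1.949172
contact ratio ≈ 1.9492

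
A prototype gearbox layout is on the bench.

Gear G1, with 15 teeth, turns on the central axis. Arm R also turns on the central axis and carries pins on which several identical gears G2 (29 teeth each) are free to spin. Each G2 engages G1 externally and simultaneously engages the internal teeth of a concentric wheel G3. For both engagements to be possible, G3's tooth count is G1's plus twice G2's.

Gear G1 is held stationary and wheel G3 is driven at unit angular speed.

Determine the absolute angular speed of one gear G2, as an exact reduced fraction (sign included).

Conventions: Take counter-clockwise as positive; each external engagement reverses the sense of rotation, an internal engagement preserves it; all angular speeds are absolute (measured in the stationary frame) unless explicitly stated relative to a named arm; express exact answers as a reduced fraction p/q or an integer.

73/58

topology: planetary set — G1 15T / G2 29T / G3 73T, arm = carrier (Willis)
ring teeth: 15 + 2·29 = 73
15(ω_sun−ω_arm) = −73(ω_ring−ω_arm),  ω_sun = 0, ω_ring = 1
15(0−ω_arm) = −73(1−ω_arm)  ⇒  88·ω_arm = 73  ⇒  ω_arm = 73/88
sun–planet mesh: 15·(0−73/88) = −29·(ω_p−ω_arm)  ⇒  ω_p−ω_arm = 1095/2552
ω_p = 73/88 + 1095/2552 = 73/58
exact speed ratio = 73/58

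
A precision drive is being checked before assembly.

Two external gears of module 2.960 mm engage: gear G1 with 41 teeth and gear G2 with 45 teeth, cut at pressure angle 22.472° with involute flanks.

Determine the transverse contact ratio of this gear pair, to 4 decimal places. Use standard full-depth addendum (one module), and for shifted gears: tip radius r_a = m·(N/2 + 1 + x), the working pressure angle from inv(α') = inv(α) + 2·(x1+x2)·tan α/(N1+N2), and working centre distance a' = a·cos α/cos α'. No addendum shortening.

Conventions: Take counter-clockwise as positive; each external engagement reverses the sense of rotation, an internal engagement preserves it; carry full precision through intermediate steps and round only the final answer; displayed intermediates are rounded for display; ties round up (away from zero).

class = single-mesh tooth geometry [involute pair 41T × 45T, m = 2.960]
base radii: r_b1 = 56.072351, r_b2 = 61.542825
tip radii: r_a1 = 63.640000, r_a2 = 69.560000
no profile shift: α' = α, a' = a
action lengths: √(r_a1²−r_b1²) = 30.098854, √(r_a2²−r_b2²) = 32.420277
base pitch p_b = π·m·cos α = 8.592999
CR = (30.098854 + 32.420277 − 127.280000·sin 22.47200°)/8.592999 = 1.613948
contact ratio ≈ 1.6139

1.6139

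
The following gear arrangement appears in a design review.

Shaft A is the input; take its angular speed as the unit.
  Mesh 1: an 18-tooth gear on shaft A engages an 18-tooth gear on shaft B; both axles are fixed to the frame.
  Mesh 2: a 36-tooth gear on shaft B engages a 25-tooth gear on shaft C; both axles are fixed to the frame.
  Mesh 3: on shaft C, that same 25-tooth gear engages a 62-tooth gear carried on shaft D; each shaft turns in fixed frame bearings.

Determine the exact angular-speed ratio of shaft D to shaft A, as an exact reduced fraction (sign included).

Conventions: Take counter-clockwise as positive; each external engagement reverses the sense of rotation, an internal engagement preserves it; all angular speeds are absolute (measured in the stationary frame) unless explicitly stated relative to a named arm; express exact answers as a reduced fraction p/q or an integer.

class = fixed-axis compound train [3 meshes; 3 ratios multiply, 3 sense flips]
mesh 1 [18T→18T]: running ratio 1, sense −
mesh 2 [36T→25T]: running ratio 36/25, sense +
mesh 3 [25T→62T]: running ratio 18/31, sense −
ω_out/ω_in = -18/31

-18/31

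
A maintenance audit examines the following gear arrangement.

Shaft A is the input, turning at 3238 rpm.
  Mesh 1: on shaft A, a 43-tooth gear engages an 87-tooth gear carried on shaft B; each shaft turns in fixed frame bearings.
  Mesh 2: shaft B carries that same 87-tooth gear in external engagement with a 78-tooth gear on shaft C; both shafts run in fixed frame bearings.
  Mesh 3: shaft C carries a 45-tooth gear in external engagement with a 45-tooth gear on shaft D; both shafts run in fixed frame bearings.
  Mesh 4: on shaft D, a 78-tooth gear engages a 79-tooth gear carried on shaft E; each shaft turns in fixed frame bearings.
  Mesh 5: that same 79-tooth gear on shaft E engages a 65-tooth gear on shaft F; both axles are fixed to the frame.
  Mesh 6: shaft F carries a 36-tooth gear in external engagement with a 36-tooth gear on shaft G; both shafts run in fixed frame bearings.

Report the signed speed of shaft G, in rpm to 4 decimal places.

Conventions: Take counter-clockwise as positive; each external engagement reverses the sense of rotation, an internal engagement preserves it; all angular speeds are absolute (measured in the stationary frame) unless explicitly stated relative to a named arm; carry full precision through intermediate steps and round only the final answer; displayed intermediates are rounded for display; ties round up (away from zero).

recognized (7 fixed axles, 6 meshes): fixed-axis compound train
mesh 1 [43T→87T]: ω = 3238.0000×43/87 = 1600.3908 rpm, sense flips to −
mesh 2 [87T→78T]: ω = 1600.3908×87/78 = 1785.0513 rpm, sense flips to +
mesh 3 [45T→45T]: ω = 1785.0513×45/45 = 1785.0513 rpm, sense flips to −
mesh 4 [78T→79T]: ω = 1785.0513×78/79 = 1762.4557 rpm, sense flips to +
mesh 5 [79T→65T]: ω = 1762.4557×79/65 = 2142.0615 rpm, sense flips to −
mesh 6 [36T→36T]: ω = 2142.0615×36/36 = 2142.0615 rpm, sense flips to +
signed output speed = +2142.0615 rpm

+2142.0615 rpm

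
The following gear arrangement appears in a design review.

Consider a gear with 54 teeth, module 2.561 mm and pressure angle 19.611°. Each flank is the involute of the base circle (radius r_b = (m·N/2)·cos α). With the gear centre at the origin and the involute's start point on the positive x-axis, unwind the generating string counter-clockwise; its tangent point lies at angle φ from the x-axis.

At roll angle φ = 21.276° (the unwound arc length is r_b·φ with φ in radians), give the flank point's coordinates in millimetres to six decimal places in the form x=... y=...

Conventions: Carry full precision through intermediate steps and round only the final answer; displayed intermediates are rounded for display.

x=69.473185 y=1.096482

single-mesh involute tooth geometry (54T wheel at module 2.561)
pitch radius r_p = m·N/2 = 2.561·54/2 = 69.147000
base radius r_b = r_p·cos α = 69.147000·cos 19.611° = 65.135992
roll angle φ = 21.276° = 0.37133625 rad
x = r_b·(cos φ + φ·sin φ) = 69.473185
y = r_b·(sin φ − φ·cos φ) = 1.096482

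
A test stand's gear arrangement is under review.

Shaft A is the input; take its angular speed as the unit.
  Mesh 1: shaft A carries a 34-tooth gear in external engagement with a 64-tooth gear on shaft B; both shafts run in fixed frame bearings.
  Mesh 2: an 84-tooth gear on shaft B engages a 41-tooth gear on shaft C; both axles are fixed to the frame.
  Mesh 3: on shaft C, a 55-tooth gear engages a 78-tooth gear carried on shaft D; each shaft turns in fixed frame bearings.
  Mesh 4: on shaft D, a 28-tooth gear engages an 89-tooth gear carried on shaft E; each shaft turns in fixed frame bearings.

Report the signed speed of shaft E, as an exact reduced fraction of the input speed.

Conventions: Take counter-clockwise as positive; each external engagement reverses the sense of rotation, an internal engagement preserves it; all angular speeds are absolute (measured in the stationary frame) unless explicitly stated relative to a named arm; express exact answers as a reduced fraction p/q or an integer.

45815/189748

4-mesh fixed-axis compound train (all bearings frame-fixed)
mesh 1 [34T→64T]: |ω|/ω_in = 1×34/64 = 17/32, sense flips to −
mesh 2 [84T→41T]: |ω|/ω_in = (17/32)×84/41 = 357/328, sense flips to +
mesh 3 [55T→78T]: |ω|/ω_in = (357/328)×55/78 = 6545/8528, sense flips to −
mesh 4 [28T→89T]: |ω|/ω_in = (6545/8528)×28/89 = 45815/189748, sense flips to +
signed output speed (× input speed) = 45815/189748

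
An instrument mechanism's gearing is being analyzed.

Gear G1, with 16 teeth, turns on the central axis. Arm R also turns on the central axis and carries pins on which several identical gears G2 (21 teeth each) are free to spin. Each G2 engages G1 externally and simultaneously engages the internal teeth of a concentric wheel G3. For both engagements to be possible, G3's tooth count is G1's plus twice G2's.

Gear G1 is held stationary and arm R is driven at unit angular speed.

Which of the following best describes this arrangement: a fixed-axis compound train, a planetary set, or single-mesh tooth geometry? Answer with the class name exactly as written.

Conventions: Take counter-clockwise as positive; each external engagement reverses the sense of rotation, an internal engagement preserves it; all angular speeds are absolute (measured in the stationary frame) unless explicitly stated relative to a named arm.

planetary set

class = planetary set [G3 = 16+2·21 = 58; Willis about the carrier]
classification: planetary set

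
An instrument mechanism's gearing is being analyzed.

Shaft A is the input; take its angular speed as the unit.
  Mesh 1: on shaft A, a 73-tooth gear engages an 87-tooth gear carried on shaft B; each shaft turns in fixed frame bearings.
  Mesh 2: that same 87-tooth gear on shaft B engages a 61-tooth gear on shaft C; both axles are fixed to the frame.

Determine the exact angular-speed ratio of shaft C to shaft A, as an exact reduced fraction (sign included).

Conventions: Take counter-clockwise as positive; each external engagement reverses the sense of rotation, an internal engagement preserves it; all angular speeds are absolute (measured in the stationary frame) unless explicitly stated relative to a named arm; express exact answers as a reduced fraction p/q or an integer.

class = fixed-axis compound train [2 meshes; 2 ratios multiply, 2 sense flips]
mesh 1 [73T→87T]: running ratio 73/87, sense −
mesh 2 [87T→61T]: running ratio 73/61, sense +
ω_out/ω_in = 73/61

73/61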